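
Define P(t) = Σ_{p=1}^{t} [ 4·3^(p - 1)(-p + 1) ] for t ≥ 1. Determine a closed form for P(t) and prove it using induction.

P(t) = 3^t(-2t + 3) - 3

We claim P(t) = 3^t(-2t + 3) - 3 for all t ≥ 1.
When t = 1: P(1) = 0, and the closed form gives 0. They agree.
For the inductive step, assume it holds for an arbitrary p ≥ 1, so P(p) = 3^p(-2p + 3) - 3.
Then P(p+1) = P(p) + (-4·3^p·p) = (3^p(-2p + 3) - 3) + (-4·3^p·p).
Simplifying, P(p+1) = -6·3^p·p + 3·3^p - 3 = 3^(p+1)(-2(p+1) + 3) - 3,
which is the closed form with t = p+1.
This completes the induction.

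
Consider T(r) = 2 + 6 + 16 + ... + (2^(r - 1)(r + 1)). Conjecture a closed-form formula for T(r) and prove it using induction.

T(r) = 2^r·r

We claim T(r) = 2^r·r for all r ≥ 1.
Base case (r = 1): T(1) = 2, and the closed form gives 2. They agree.
Inductive step: suppose the statement holds for some j ≥ 1, so T(j) = 2^j·j.
Then T(j+1) = T(j) + (2^j(j + 2)) = (2^j·j) + (2^j(j + 2)).
Simplifying, T(j+1) = 2^(j + 1)(j + 1) = 2^(j+1)·(j+1),
which is the closed form with r = j+1.
Hence, by induction on r, the claim holds for every r ≥ 1.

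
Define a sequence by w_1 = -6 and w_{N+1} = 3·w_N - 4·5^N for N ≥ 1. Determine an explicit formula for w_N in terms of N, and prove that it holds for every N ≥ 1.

w_N = 4·3^(N - 1) - 2·5^N

Computing the first terms: w_1 = -6, w_2 = -38, w_3 = -214. This suggests w_N = 4·3^(N - 1) - 2·5^N.
Base case (N = 1): the formula gives -6 = -6 = w_1.
For the inductive step, assume it holds for an arbitrary j ≥ 1, so w_j = 4·3^(j - 1) - 2·5^j.
Then w_{j+1} = 3·w_j - 4·5^j = 3·(4·3^(j - 1) - 2·5^j) - 4·5^j = 4·3^j - 2·5^(j + 1) = 4·3^((j+1) - 1) - 2·5^(j+1),
which is the claimed formula at N = j+1.
Hence, by induction on N, the claim holds for every N ≥ 1.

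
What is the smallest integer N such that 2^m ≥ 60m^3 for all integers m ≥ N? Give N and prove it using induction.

At m = 18: 262144 < 349920, so the inequality fails and N ≥ 19. We prove 2^m ≥ 60m^3 for all m ≥ 19.
Base case (m = 19): 2^m = 524288 and 60m^3 = 411540, so 524288 ≥ 411540.
Inductive step: suppose the statement holds for some p ≥ 19, so 2^p ≥ 60p^3.
Then 2^(p + 1) = 2·(2^p) ≥ 2·(60p^3).
Also, for p ≥ 19 we have 2·(60p^3) ≥ 60(p+1)^3, since 2 ≥ (1 + 1/p)^3 for all p ≥ 19.
Combining, 2^(p + 1) ≥ 60(p+1)^3.
This completes the induction.
Hence the smallest such N is 19.

N = 19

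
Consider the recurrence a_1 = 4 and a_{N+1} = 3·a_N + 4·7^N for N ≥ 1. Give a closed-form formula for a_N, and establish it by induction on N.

a_N = -3^N + 7^N

Computing the first terms: a_1 = 4, a_2 = 40, a_3 = 316. This suggests a_N = -3^N + 7^N.
For the base case N = 1: the formula gives 4 = 4 = a_1.
Inductive step: suppose the statement holds for some m ≥ 1, so a_m = -3^m + 7^m.
Then a_{m+1} = 3·a_m + 4·7^m = 3·(-3^m + 7^m) + 4·7^m = -3^(m + 1) + 7^(m + 1),
which is the claimed formula at N = m+1.
By induction, the statement is established for all N ≥ 1.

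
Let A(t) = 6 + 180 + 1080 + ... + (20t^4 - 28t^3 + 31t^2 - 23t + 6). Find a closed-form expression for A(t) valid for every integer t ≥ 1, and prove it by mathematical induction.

We claim A(t) = t(4t^4 + 3t^3 + 3t^2 - 3t - 1) for all t ≥ 1.
For the base case t = 1: A(1) = 6, and the closed form gives 6. They agree.
Suppose the result is true for t = r, so A(r) = r(4r^4 + 3r^3 + 3r^2 - 3r - 1).
Then A(r+1) = A(r) + (20r^4 + 52r^3 + 67r^2 + 35r + 6) = (r(4r^4 + 3r^3 + 3r^2 - 3r - 1)) + (20r^4 + 52r^3 + 67r^2 + 35r + 6).
Simplifying, A(r+1) = (r + 1)(4r^4 + 19r^3 + 36r^2 + 28r + 6) = (r+1)(4(r+1)^4 + 3(r+1)^3 + 3(r+1)^2 - 3(r+1) - 1),
which is the closed form with t = r+1.
By the principle of mathematical induction, the result holds for all t ≥ 1.

A(t) = t(4t^4 + 3t^3 + 3t^2 - 3t - 1)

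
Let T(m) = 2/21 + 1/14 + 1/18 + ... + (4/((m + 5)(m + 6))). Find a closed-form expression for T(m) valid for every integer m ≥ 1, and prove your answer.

We claim T(m) = 2m/(3(m + 6)) for all m ≥ 1.
For the base case m = 1: T(1) = 2/21, and the closed form gives 2/21. They agree.
For the inductive step, assume it holds for an arbitrary r ≥ 1, so T(r) = 2r/(3(r + 6)).
Then T(r+1) = T(r) + (4/((r + 6)(r + 7))) = (2r/(3(r + 6))) + (4/((r + 6)(r + 7))).
Simplifying, T(r+1) = 2(r + 1)/(3(r + 7)) = 2(r+1)/(3((r+1) + 6)),
which is the closed form with m = r+1.
Hence, by induction on m, the claim holds for every m ≥ 1.

T(m) = 2m/(3(m + 6))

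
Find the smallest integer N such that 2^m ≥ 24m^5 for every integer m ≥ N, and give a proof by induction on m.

N = 29

At m = 28: 268435456 < 413048832, so the inequality fails and N ≥ 29. We prove 2^m ≥ 24m^5 for all m ≥ 29.
Base step (m = 29): 2^m = 536870912 and 24m^5 = 492267576, so 536870912 ≥ 492267576.
Suppose the result is true for m = k, so 2^k ≥ 24k^5.
Then 2^(k + 1) = 2·(2^k) ≥ 2·(24k^5).
Also, for k ≥ 29 we have 2·(24k^5) ≥ 24(k+1)^5, since 2 ≥ (1 + 1/k)^5 for all k ≥ 29.
Combining, 2^(k + 1) ≥ 24(k+1)^5.
Hence, by induction on m, the claim holds for every m ≥ 29.
Hence the smallest such N is 29.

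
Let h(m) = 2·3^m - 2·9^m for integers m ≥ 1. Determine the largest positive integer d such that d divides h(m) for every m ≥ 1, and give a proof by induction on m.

Computing the first values: h(1) = -12 and h(2) = -144; gcd(-12, -144) = 12, so d ≤ 12.
We prove 12 | 2·3^m - 2·9^m for all m ≥ 1 by induction on m.
For the base case m = 1: h(1) = -12 = 12·(-1), so 12 | h(1).
Suppose the result is true for m = r, i.e. 12 | h(r). Then
h(r+1) − 9·h(r) = (2·3^(r+1) - 2·9^(r+1)) − 9·(2·3^r - 2·9^r) = (2)·3^r·(3 − 9) = (-12)·3^r. Since 12 | h(r) by the inductive hypothesis, 12 | 9·h(r); and 12 | -12 since -12 = 12·-1. Therefore 12 | h(r+1).
This completes the induction.
Therefore the largest such d is 12.

d = 12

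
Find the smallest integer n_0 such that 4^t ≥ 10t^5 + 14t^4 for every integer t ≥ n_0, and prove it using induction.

At t = 10: 1048576 < 1140000, so the inequality fails and n_0 ≥ 11. We prove 4^t ≥ 10t^5 + 14t^4 for all t ≥ 11.
Base step (t = 11): 4^t = 4194304 and 10t^5 + 14t^4 = 1815484, so 4194304 ≥ 1815484.
Inductive step: assume the claim holds for t = i, so 4^i ≥ 10i^5 + 14i^4.
Then 4^(i + 1) = 4·(4^i) ≥ 4·(10i^5 + 14i^4).
Also, for i ≥ 11 we have 4·(10i^5 + 14i^4) ≥ 10(i+1)^5 + 14(i+1)^4, since 4·(10i^5 + 14i^4) − (10(i+1)^5 + 14(i+1)^4) = 30i^5 - 8i^4 - 156i^3 - 184i^2 - 106i - 24, which is nonnegative for all i ≥ 11.
Combining, 4^(i + 1) ≥ 10(i+1)^5 + 14(i+1)^4.
By induction, the statement is established for all t ≥ 11.
Hence the smallest such n_0 is 11.

n_0 = 11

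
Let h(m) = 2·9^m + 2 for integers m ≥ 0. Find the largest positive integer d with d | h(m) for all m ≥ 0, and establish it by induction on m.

d = 4

Computing the first values: h(0) = 4 and h(1) = 20; gcd(4, 20) = 4, so d ≤ 4.
We prove 4 | 2·9^m + 2 for all m ≥ 0 by induction on m.
Base case (m = 0): h(0) = 4 = 4·(1), so 4 | h(0).
For the inductive step, assume it holds for an arbitrary i ≥ 0, i.e. 4 | h(i). Then
h(i+1) = 2·9^(i+1) + 2 = 9·(2·9^i + 2) - 16 = 9·h(i) - 16. The first term is divisible by 4 by the inductive hypothesis, and -16 is divisible by 4. Hence 4 | h(i+1).
Hence, by induction on m, the claim holds for every m ≥ 0.
Therefore the largest such d is 4.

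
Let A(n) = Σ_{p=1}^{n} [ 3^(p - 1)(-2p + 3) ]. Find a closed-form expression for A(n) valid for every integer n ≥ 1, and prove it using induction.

We claim A(n) = 3^n(-n + 2) - 2 for all n ≥ 1.
When n = 1: A(1) = 1, and the closed form gives 1. They agree.
Inductive step: suppose the statement holds for some p ≥ 1, so A(p) = 3^p(-p + 2) - 2.
Then A(p+1) = A(p) + (3^p(-2p + 1)) = (3^p(-p + 2) - 2) + (3^p(-2p + 1)).
Simplifying, A(p+1) = -3^(p + 1)p + 3^(p + 1) - 2 = 3^(p+1)(-(p+1) + 2) - 2,
which is the closed form with n = p+1.
By induction, the statement is established for all n ≥ 1.

A(n) = 3^n(-n + 2) - 2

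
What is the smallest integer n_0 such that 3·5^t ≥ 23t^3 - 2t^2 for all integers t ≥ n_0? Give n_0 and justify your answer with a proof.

n_0 = 4

At t = 3: 375 < 603, so the inequality fails and n_0 ≥ 4. We prove 3·5^t ≥ 23t^3 - 2t^2 for all t ≥ 4.
Base case (t = 4): 3·5^t = 1875 and 23t^3 - 2t^2 = 1440, so 1875 ≥ 1440.
For the inductive step, assume it holds for an arbitrary k ≥ 4, so 3·5^k ≥ 23k^3 - 2k^2.
Then 3·5^(k + 1) = 5·(3·5^k) ≥ 5·(23k^3 - 2k^2).
Also, for k ≥ 4 we have 5·(23k^3 - 2k^2) ≥ 23(k+1)^3 - 2(k+1)^2, since 5·(23k^3 - 2k^2) − (23(k+1)^3 - 2(k+1)^2) = 92k^3 - 77k^2 - 65k - 21, which is nonnegative for all k ≥ 4.
Combining, 3·5^(k + 1) ≥ 23(k+1)^3 - 2(k+1)^2.
By the principle of mathematical induction, the result holds for all t ≥ 4.
Hence the smallest such n_0 is 4.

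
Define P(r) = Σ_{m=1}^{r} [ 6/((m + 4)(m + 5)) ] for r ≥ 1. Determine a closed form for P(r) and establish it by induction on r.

We claim P(r) = 6r/(5(r + 5)) for all r ≥ 1.
Base case (r = 1): P(1) = 1/5, and the closed form gives 1/5. They agree.
For the inductive step, assume it holds for an arbitrary m ≥ 1, so P(m) = 6m/(5(m + 5)).
Then P(m+1) = P(m) + (6/((m + 5)(m + 6))) = (6m/(5(m + 5))) + (6/((m + 5)(m + 6))).
Simplifying, P(m+1) = 6(m + 1)/(5(m + 6)) = 6(m+1)/(5((m+1) + 5)),
which is the closed form with r = m+1.
By the principle of mathematical induction, the result holds for all r ≥ 1.

P(r) = 6r/(5(r + 5))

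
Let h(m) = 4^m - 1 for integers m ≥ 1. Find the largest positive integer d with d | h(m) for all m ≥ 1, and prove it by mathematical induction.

d = 3

Computing the first values: h(1) = 3 and h(2) = 15; gcd(3, 15) = 3, so d ≤ 3.
We prove 3 | 4^m - 1 for all m ≥ 1 by induction on m.
For the base case m = 1: h(1) = 3 = 3·(1), so 3 | h(1).
Suppose the result is true for m = r, i.e. 3 | h(r). Then
4^{r+1} − 1^{r+1} = 4·4^r − 1·1^r = 4·(4^r − 1^r) + (3)·1^r. The first term is divisible by 3 by the inductive hypothesis, and the second term (3)·1^r is divisible by 3 since 3 | 3. Hence 3 | h(r+1).
By induction, the statement is established for all m ≥ 1.
Therefore the largest such d is 3.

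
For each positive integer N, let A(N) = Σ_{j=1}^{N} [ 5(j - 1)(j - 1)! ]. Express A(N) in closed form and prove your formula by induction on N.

We claim A(N) = 5N! - 5 for all N ≥ 1.
Base case (N = 1): A(1) = 0, and the closed form gives 0. They agree.
Suppose the result is true for N = j, so A(j) = 5j! - 5.
Then A(j+1) = A(j) + (5j·j!) = (5j! - 5) + (5j·j!).
Simplifying, A(j+1) = 5(j+1)! - 5,
which is the closed form with N = j+1.
Hence, by induction on N, the claim holds for every N ≥ 1.

A(N) = 5N! - 5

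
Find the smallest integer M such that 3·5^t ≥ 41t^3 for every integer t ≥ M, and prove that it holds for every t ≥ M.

M = 5

At t = 4: 1875 < 2624, so the inequality fails and M ≥ 5. We prove 3·5^t ≥ 41t^3 for all t ≥ 5.
Base case (t = 5): 3·5^t = 9375 and 41t^3 = 5125, so 9375 ≥ 5125.
Inductive step: assume the claim holds for t = m, so 3·5^m ≥ 41m^3.
Then 3·5^(m + 1) = 5·(3·5^m) ≥ 5·(41m^3).
Also, for m ≥ 5 we have 5·(41m^3) ≥ 41(m+1)^3, since 5 ≥ (1 + 1/m)^3 for all m ≥ 5.
Combining, 3·5^(m + 1) ≥ 41(m+1)^3.
By the principle of mathematical induction, the result holds for all t ≥ 5.
Hence the smallest such M is 5.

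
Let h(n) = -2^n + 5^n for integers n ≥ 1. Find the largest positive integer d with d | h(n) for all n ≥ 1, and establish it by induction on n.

d = 3

Computing the first values: h(1) = 3 and h(2) = 21; gcd(3, 21) = 3, so d ≤ 3.
We prove 3 | -2^n + 5^n for all n ≥ 1 by induction on n.
When n = 1: h(1) = 3 = 3·(1), so 3 | h(1).
Suppose the result is true for n = m, i.e. 3 | h(m). Then
5^{m+1} − 2^{m+1} = 5·5^m − 2·2^m = 5·(5^m − 2^m) + (3)·2^m. The first term is divisible by 3 by the inductive hypothesis, and the second term (3)·2^m is divisible by 3 since 3 | 3. Hence 3 | h(m+1).
By the principle of mathematical induction, the result holds for all n ≥ 1.
Therefore the largest such d is 3.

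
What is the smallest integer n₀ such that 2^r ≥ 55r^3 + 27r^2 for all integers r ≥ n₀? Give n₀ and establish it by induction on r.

At r = 18: 262144 < 329508, so the inequality fails and n₀ ≥ 19. We prove 2^r ≥ 55r^3 + 27r^2 for all r ≥ 19.
Base case (r = 19): 2^r = 524288 and 55r^3 + 27r^2 = 386992, so 524288 ≥ 386992.
Suppose the result is true for r = k, so 2^k ≥ 55k^3 + 27k^2.
Then 2^(k + 1) = 2·(2^k) ≥ 2·(55k^3 + 27k^2).
Also, for k ≥ 19 we have 2·(55k^3 + 27k^2) ≥ 55(k+1)^3 + 27(k+1)^2, since 2·(55k^3 + 27k^2) − (55(k+1)^3 + 27(k+1)^2) = 55k^3 - 138k^2 - 219k - 82, which is nonnegative for all k ≥ 19.
Combining, 2^(k + 1) ≥ 55(k+1)^3 + 27(k+1)^2.
By the principle of mathematical induction, the result holds for all r ≥ 19.
Hence the smallest such n₀ is 19.

n₀ = 19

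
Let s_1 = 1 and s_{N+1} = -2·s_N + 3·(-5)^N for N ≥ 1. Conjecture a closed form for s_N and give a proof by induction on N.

Computing the first terms: s_1 = 1, s_2 = -17, s_3 = 109. This suggests s_N = -(-2)^(N + 1) - (-5)^N.
When N = 1: the formula gives 1 = 1 = s_1.
Inductive step: assume the claim holds for N = p, so s_p = -(-2)^(p + 1) - (-5)^p.
Then s_{p+1} = -2·s_p + 3·(-5)^p = -2·(-(-2)^(p + 1) - (-5)^p) + 3·(-5)^p = -(-2)^(p + 2) - (-5)^(p + 1) = -(-2)^((p+1) + 1) - (-5)^(p+1),
which is the claimed formula at N = p+1.
By the principle of mathematical induction, the result holds for all N ≥ 1.

s_N = -(-2)^(N + 1) - (-5)^N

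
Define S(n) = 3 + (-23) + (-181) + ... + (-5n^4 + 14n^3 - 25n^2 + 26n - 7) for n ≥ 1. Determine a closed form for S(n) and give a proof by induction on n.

S(n) = -n(n^4 - n^3 + 3n^2 - 4n - 2)

We claim S(n) = -n(n^4 - n^3 + 3n^2 - 4n - 2) for all n ≥ 1.
Base case (n = 1): S(1) = 3, and the closed form gives 3. They agree.
Inductive step: assume the claim holds for n = j, so S(j) = j(-j^4 + j^3 - 3j^2 + 4j + 2).
Then S(j+1) = S(j) + (-5j^4 - 6j^3 - 13j^2 - 2j + 3) = (j(-j^4 + j^3 - 3j^2 + 4j + 2)) + (-5j^4 - 6j^3 - 13j^2 - 2j + 3).
Simplifying, S(j+1) = -(j + 1)(j^4 + 3j^3 + 6j^2 + 3j - 3) = -(j+1)((j+1)^4 - (j+1)^3 + 3(j+1)^2 - 4(j+1) - 2),
which is the closed form with n = j+1.
This completes the induction.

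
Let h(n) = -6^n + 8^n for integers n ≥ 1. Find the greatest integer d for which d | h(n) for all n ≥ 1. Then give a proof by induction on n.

Computing the first values: h(1) = 2 and h(2) = 28; gcd(2, 28) = 2, so d ≤ 2.
We prove 2 | -6^n + 8^n for all n ≥ 1 by induction on n.
When n = 1: h(1) = 2 = 2·(1), so 2 | h(1).
Suppose the result is true for n = k, i.e. 2 | h(k). Then
8^{k+1} − 6^{k+1} = 8·8^k − 6·6^k = 8·(8^k − 6^k) + (2)·6^k. The first term is divisible by 2 by the inductive hypothesis, and the second term (2)·6^k is divisible by 2 since 2 | 2. Hence 2 | h(k+1).
This completes the induction.
Therefore the largest such d is 2.

d = 2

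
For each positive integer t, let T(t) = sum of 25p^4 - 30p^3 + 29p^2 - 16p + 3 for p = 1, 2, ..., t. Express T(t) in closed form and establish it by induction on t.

T(t) = t(5t^4 + 5t^3 + 3t^2 - t - 1)

We claim T(t) = t(5t^4 + 5t^3 + 3t^2 - t - 1) for all t ≥ 1.
Base case (t = 1): T(1) = 11, and the closed form gives 11. They agree.
Inductive step: assume the claim holds for t = p, so T(p) = p(5p^4 + 5p^3 + 3p^2 - p - 1).
Then T(p+1) = T(p) + (25p^4 + 70p^3 + 89p^2 + 52p + 11) = (p(5p^4 + 5p^3 + 3p^2 - p - 1)) + (25p^4 + 70p^3 + 89p^2 + 52p + 11).
Simplifying, T(p+1) = (p + 1)(5p^4 + 25p^3 + 48p^2 + 40p + 11) = (p+1)(5(p+1)^4 + 5(p+1)^3 + 3(p+1)^2 - (p+1) - 1),
which is the closed form with t = p+1.
By induction, the statement is established for all t ≥ 1.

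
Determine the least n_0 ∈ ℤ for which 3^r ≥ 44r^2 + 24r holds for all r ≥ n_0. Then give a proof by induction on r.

At r = 7: 2187 < 2324, so the inequality fails and n_0 ≥ 8. We prove 3^r ≥ 44r^2 + 24r for all r ≥ 8.
For the base case r = 8: 3^r = 6561 and 44r^2 + 24r = 3008, so 6561 ≥ 3008.
Suppose the result is true for r = j, so 3^j ≥ 44j^2 + 24j.
Then 3^(j + 1) = 3·(3^j) ≥ 3·(44j^2 + 24j).
Also, for j ≥ 8 we have 3·(44j^2 + 24j) ≥ 44(j+1)^2 + 24(j+1), since 3·(44j^2 + 24j) − (44(j+1)^2 + 24(j+1)) = 88j^2 - 40j - 68, which is nonnegative for all j ≥ 8.
Combining, 3^(j + 1) ≥ 44(j+1)^2 + 24(j+1).
By induction, the statement is established for all r ≥ 8.
Hence the smallest such n_0 is 8.

n_0 = 8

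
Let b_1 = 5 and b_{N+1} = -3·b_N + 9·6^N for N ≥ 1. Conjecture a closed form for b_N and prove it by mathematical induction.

b_N = -(-3)^(N - 1) + 6^N

Computing the first terms: b_1 = 5, b_2 = 39, b_3 = 207. This suggests b_N = -(-3)^(N - 1) + 6^N.
When N = 1: the formula gives 5 = 5 = b_1.
Inductive step: assume the claim holds for N = p, so b_p = -(-3)^(p - 1) + 6^p.
Then b_{p+1} = -3·b_p + 9·6^p = -3·(-(-3)^(p - 1) + 6^p) + 9·6^p = -(-3)^p + 6^(p + 1) = -(-3)^((p+1) - 1) + 6^(p+1),
which is the claimed formula at N = p+1.
By induction, the statement is established for all N ≥ 1.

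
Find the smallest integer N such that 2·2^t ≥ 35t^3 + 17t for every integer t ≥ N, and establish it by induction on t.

At t = 16: 131072 < 143632, so the inequality fails and N ≥ 17. We prove 2·2^t ≥ 35t^3 + 17t for all t ≥ 17.
For the base case t = 17: 2·2^t = 262144 and 35t^3 + 17t = 172244, so 262144 ≥ 172244.
Inductive step: suppose the statement holds for some p ≥ 17, so 2·2^p ≥ 35p^3 + 17p.
Then 2·2^(p + 1) = 2·(2·2^p) ≥ 2·(35p^3 + 17p).
Also, for p ≥ 17 we have 2·(35p^3 + 17p) ≥ 35(p+1)^3 + 17(p+1), since 2·(35p^3 + 17p) − (35(p+1)^3 + 17(p+1)) = 35p^3 - 105p^2 - 88p - 52, which is nonnegative for all p ≥ 17.
Combining, 2·2^(p + 1) ≥ 35(p+1)^3 + 17(p+1).
Hence, by induction on t, the claim holds for every t ≥ 17.
Hence the smallest such N is 17.

N = 17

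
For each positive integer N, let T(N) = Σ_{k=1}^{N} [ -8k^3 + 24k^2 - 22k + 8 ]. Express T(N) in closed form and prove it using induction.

We claim T(N) = -N(2N^3 - 4N^2 + N - 1) for all N ≥ 1.
When N = 1: T(1) = 2, and the closed form gives 2. They agree.
For the inductive step, assume it holds for an arbitrary k ≥ 1, so T(k) = k(-2k^3 + 4k^2 - k + 1).
Then T(k+1) = T(k) + (-8k^3 + 2k + 2) = (k(-2k^3 + 4k^2 - k + 1)) + (-8k^3 + 2k + 2).
Simplifying, T(k+1) = -(k + 1)(2k^3 + 2k^2 - k - 2) = -(k+1)(2(k+1)^3 - 4(k+1)^2 + (k+1) - 1),
which is the closed form with N = k+1.
By induction, the statement is established for all N ≥ 1.

T(N) = -N(2N^3 - 4N^2 + N - 1)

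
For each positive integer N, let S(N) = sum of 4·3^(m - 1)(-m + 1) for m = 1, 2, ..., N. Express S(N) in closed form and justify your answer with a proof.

S(N) = 3^N(-2N + 3) - 3

We claim S(N) = 3^N(-2N + 3) - 3 for all N ≥ 1.
Base step (N = 1): S(1) = 0, and the closed form gives 0. They agree.
For the inductive step, assume it holds for an arbitrary m ≥ 1, so S(m) = 3^m(-2m + 3) - 3.
Then S(m+1) = S(m) + (-4·3^m·m) = (3^m(-2m + 3) - 3) + (-4·3^m·m).
Simplifying, S(m+1) = -6·3^m·m + 3·3^m - 3 = 3^(m+1)(-2(m+1) + 3) - 3,
which is the closed form with N = m+1.
By induction, the statement is established for all N ≥ 1.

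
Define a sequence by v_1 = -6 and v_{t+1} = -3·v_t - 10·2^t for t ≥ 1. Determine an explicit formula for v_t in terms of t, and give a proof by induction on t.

v_t = -2(-3)^(t - 1) - 2^(t + 1)

Computing the first terms: v_1 = -6, v_2 = -2, v_3 = -34. This suggests v_t = -2(-3)^(t - 1) - 2^(t + 1).
Base case (t = 1): the formula gives -6 = -6 = v_1.
Inductive step: assume the claim holds for t = m, so v_m = -2(-3)^(m - 1) - 2^(m + 1).
Then v_{m+1} = -3·v_m - 10·2^m = -3·(-2(-3)^(m - 1) - 2^(m + 1)) - 10·2^m = -2(-3)^m - 2^(m + 2) = -2(-3)^((m+1) - 1) - 2^((m+1) + 1),
which is the claimed formula at t = m+1.
By the principle of mathematical induction, the result holds for all t ≥ 1.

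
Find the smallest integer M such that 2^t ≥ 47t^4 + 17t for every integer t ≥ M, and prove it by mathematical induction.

M = 24

At t = 23: 8388608 < 13152918, so the inequality fails and M ≥ 24. We prove 2^t ≥ 47t^4 + 17t for all t ≥ 24.
When t = 24: 2^t = 16777216 and 47t^4 + 17t = 15593880, so 16777216 ≥ 15593880.
For the inductive step, assume it holds for an arbitrary p ≥ 24, so 2^p ≥ 47p^4 + 17p.
Then 2^(p + 1) = 2·(2^p) ≥ 2·(47p^4 + 17p).
Also, for p ≥ 24 we have 2·(47p^4 + 17p) ≥ 47(p+1)^4 + 17(p+1), since 2·(47p^4 + 17p) − (47(p+1)^4 + 17(p+1)) = 47p^4 - 188p^3 - 282p^2 - 171p - 64, which is nonnegative for all p ≥ 24.
Combining, 2^(p + 1) ≥ 47(p+1)^4 + 17(p+1).
By the principle of mathematical induction, the result holds for all t ≥ 24.
Hence the smallest such M is 24.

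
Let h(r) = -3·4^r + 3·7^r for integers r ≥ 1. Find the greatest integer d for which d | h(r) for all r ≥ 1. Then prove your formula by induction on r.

d = 9

Computing the first values: h(1) = 9 and h(2) = 99; gcd(9, 99) = 9, so d ≤ 9.
We prove 9 | -3·4^r + 3·7^r for all r ≥ 1 by induction on r.
When r = 1: h(1) = 9 = 9·(1), so 9 | h(1).
For the inductive step, assume it holds for an arbitrary i ≥ 1, i.e. 9 | h(i). Then
h(i+1) − 7·h(i) = (-3·4^(i+1) + 3·7^(i+1)) − 7·(-3·4^i + 3·7^i) = (-3)·4^i·(4 − 7) = (9)·4^i. Since 9 | h(i) by the inductive hypothesis, 9 | 7·h(i); and 9 | 9 since 9 = 9·1. Therefore 9 | h(i+1).
By induction, the statement is established for all r ≥ 1.
Therefore the largest such d is 9.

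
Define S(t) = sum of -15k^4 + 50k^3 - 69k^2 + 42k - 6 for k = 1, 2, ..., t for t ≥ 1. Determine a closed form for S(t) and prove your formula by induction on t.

We claim S(t) = -t(3t^4 - 5t^3 + 3t^2 + t - 4) for all t ≥ 1.
For the base case t = 1: S(1) = 2, and the closed form gives 2. They agree.
Suppose the result is true for t = k, so S(k) = k(-3k^4 + 5k^3 - 3k^2 - k + 4).
Then S(k+1) = S(k) + (-15k^4 - 10k^3 - 9k^2 - 6k + 2) = (k(-3k^4 + 5k^3 - 3k^2 - k + 4)) + (-15k^4 - 10k^3 - 9k^2 - 6k + 2).
Simplifying, S(k+1) = -(k + 1)(3k^4 + 7k^3 + 6k^2 + 4k - 2) = -(k+1)(3(k+1)^4 - 5(k+1)^3 + 3(k+1)^2 + (k+1) - 4),
which is the closed form with t = k+1.
By the principle of mathematical induction, the result holds for all t ≥ 1.

S(t) = -t(3t^4 - 5t^3 + 3t^2 + t - 4)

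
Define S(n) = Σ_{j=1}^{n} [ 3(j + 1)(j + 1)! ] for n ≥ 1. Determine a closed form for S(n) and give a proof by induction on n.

We claim S(n) = 3(n + 2)! - 6 for all n ≥ 1.
Base case (n = 1): S(1) = 12, and the closed form gives 12. They agree.
Suppose the result is true for n = j, so S(j) = 3(j + 2)! - 6.
Then S(j+1) = S(j) + (3(j + 2)(j + 2)!) = (3(j + 2)! - 6) + (3(j + 2)(j + 2)!).
Simplifying, S(j+1) = 3((j+1) + 2)! - 6,
which is the closed form with n = j+1.
Hence, by induction on n, the claim holds for every n ≥ 1.

S(n) = 3(n + 2)! - 6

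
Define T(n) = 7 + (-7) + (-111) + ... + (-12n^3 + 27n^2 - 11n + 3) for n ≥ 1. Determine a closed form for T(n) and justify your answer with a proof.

T(n) = -n(n - 2)(3n^2 + 3n + 1)

We claim T(n) = -n(n - 2)(3n^2 + 3n + 1) for all n ≥ 1.
When n = 1: T(1) = 7, and the closed form gives 7. They agree.
Suppose the result is true for n = i, so T(i) = i(-3i^3 + 3i^2 + 5i + 2).
Then T(i+1) = T(i) + (-12i^3 - 9i^2 + 7i + 7) = (i(-3i^3 + 3i^2 + 5i + 2)) + (-12i^3 - 9i^2 + 7i + 7).
Simplifying, T(i+1) = -(i - 1)(i + 1)(3i^2 + 9i + 7) = -(i+1)((i+1) - 2)(3(i+1)^2 + 3(i+1) + 1),
which is the closed form with n = i+1.
By induction, the statement is established for all n ≥ 1.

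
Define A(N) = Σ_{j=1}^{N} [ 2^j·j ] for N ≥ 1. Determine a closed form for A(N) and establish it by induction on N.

A(N) = 2·2^N(N - 1) + 2

We claim A(N) = 2·2^N(N - 1) + 2 for all N ≥ 1.
Base step (N = 1): A(1) = 2, and the closed form gives 2. They agree.
Suppose the result is true for N = j, so A(j) = 2·2^j(j - 1) + 2.
Then A(j+1) = A(j) + (2^(j + 1)(j + 1)) = (2·2^j(j - 1) + 2) + (2^(j + 1)(j + 1)).
Simplifying, A(j+1) = 4·2^j·j + 2 = 2·2^(j+1)((j+1) - 1) + 2,
which is the closed form with N = j+1.
By the principle of mathematical induction, the result holds for all N ≥ 1.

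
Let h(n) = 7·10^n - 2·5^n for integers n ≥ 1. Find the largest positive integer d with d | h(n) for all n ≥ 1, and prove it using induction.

d = 10

Computing the first values: h(1) = 60 and h(2) = 650; gcd(60, 650) = 10, so d ≤ 10.
We prove 10 | 7·10^n - 2·5^n for all n ≥ 1 by induction on n.
For the base case n = 1: h(1) = 60 = 10·(6), so 10 | h(1).
Inductive step: assume the claim holds for n = p, i.e. 10 | h(p). Then
h(p+1) − 10·h(p) = (7·10^(p+1) - 2·5^(p+1)) − 10·(7·10^p - 2·5^p) = (-2)·5^p·(5 − 10) = (10)·5^p. Since 10 | h(p) by the inductive hypothesis, 10 | 10·h(p); and 10 | 10 since 10 = 10·1. Therefore 10 | h(p+1).
By induction, the statement is established for all n ≥ 1.
Therefore the largest such d is 10.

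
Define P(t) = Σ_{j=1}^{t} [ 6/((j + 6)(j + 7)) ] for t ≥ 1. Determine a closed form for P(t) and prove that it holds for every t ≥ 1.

We claim P(t) = 6t/(7(t + 7)) for all t ≥ 1.
Base step (t = 1): P(1) = 3/28, and the closed form gives 3/28. They agree.
For the inductive step, assume it holds for an arbitrary j ≥ 1, so P(j) = 6j/(7(j + 7)).
Then P(j+1) = P(j) + (6/((j + 7)(j + 8))) = (6j/(7(j + 7))) + (6/((j + 7)(j + 8))).
Simplifying, P(j+1) = 6(j + 1)/(7(j + 8)) = 6(j+1)/(7((j+1) + 7)),
which is the closed form with t = j+1.
By the principle of mathematical induction, the result holds for all t ≥ 1.

P(t) = 6t/(7(t + 7))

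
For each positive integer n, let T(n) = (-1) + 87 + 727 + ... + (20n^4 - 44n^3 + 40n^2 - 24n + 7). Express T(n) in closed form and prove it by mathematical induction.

We claim T(n) = n(4n^4 - n^3 - 2n^2 - 3n + 1) for all n ≥ 1.
When n = 1: T(1) = -1, and the closed form gives -1. They agree.
Inductive step: suppose the statement holds for some r ≥ 1, so T(r) = r(4r^4 - r^3 - 2r^2 - 3r + 1).
Then T(r+1) = T(r) + (20r^4 + 36r^3 + 28r^2 + 4r - 1) = (r(4r^4 - r^3 - 2r^2 - 3r + 1)) + (20r^4 + 36r^3 + 28r^2 + 4r - 1).
Simplifying, T(r+1) = (r + 1)(4r^4 + 15r^3 + 19r^2 + 6r - 1) = (r+1)(4(r+1)^4 - (r+1)^3 - 2(r+1)^2 - 3(r+1) + 1),
which is the closed form with n = r+1.
This completes the induction.

T(n) = n(4n^4 - n^3 - 2n^2 - 3n + 1)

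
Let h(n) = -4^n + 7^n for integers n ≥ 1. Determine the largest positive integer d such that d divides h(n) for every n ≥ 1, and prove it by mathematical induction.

d = 3

Computing the first values: h(1) = 3 and h(2) = 33; gcd(3, 33) = 3, so d ≤ 3.
We prove 3 | -4^n + 7^n for all n ≥ 1 by induction on n.
Base case (n = 1): h(1) = 3 = 3·(1), so 3 | h(1).
Inductive step: suppose the statement holds for some m ≥ 1, i.e. 3 | h(m). Then
7^{m+1} − 4^{m+1} = 7·7^m − 4·4^m = 7·(7^m − 4^m) + (3)·4^m. The first term is divisible by 3 by the inductive hypothesis, and the second term (3)·4^m is divisible by 3 since 3 | 3. Hence 3 | h(m+1).
By the principle of mathematical induction, the result holds for all n ≥ 1.
Therefore the largest such d is 3.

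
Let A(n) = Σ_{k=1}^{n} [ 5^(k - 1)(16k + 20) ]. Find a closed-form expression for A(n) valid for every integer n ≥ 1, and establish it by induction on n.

We claim A(n) = 4·5^n(n + 1) - 4 for all n ≥ 1.
When n = 1: A(1) = 36, and the closed form gives 36. They agree.
Inductive step: suppose the statement holds for some k ≥ 1, so A(k) = 4·5^k(k + 1) - 4.
Then A(k+1) = A(k) + (5^k(16k + 36)) = (4·5^k(k + 1) - 4) + (5^k(16k + 36)).
Simplifying, A(k+1) = 20·5^k·k + 40·5^k - 4 = 4·5^(k+1)((k+1) + 1) - 4,
which is the closed form with n = k+1.
By the principle of mathematical induction, the result holds for all n ≥ 1.

A(n) = 4·5^n(n + 1) - 4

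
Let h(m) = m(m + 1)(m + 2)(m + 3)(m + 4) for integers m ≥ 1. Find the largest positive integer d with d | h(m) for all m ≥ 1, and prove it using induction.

d = 120

Computing the first values: h(1) = 120 and h(2) = 720; gcd(120, 720) = 120, so d ≤ 120.
We prove 120 | m(m + 1)(m + 2)(m + 3)(m + 4) for all m ≥ 1 by induction on m.
When m = 1: h(1) = 120 = 120·(1), so 120 | h(1).
For the inductive step, assume it holds for an arbitrary k ≥ 1, i.e. 120 | h(k). Then
h(k+1) − h(k) = (k+1)·(k+2)·(k+3)·(k+4)·(k+5) − k·(k+1)·(k+2)·(k+3)·(k+4) = (k+1)·(k+2)·(k+3)·(k+4)·[(k+5) − k] = 5·(k+1)·(k+2)·(k+3)·(k+4). The product of 4 consecutive integers is divisible by (4)! = 24, so h(k+1) − h(k) is divisible by 5·24 = 120. By the inductive hypothesis 120 | h(k), hence 120 | h(k+1).
By induction, the statement is established for all m ≥ 1.
Therefore the largest such d is 120.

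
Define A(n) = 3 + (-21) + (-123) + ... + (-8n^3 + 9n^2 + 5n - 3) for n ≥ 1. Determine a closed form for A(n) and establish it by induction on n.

A(n) = -n(2n^3 + n^2 - 5n - 1)

We claim A(n) = -n(2n^3 + n^2 - 5n - 1) for all n ≥ 1.
Base case (n = 1): A(1) = 3, and the closed form gives 3. They agree.
Suppose the result is true for n = k, so A(k) = k(-2k^3 - k^2 + 5k + 1).
Then A(k+1) = A(k) + (-8k^3 - 15k^2 - k + 3) = (k(-2k^3 - k^2 + 5k + 1)) + (-8k^3 - 15k^2 - k + 3).
Simplifying, A(k+1) = -(k + 1)(2k^3 + 7k^2 + 3k - 3) = -(k+1)(2(k+1)^3 + (k+1)^2 - 5(k+1) - 1),
which is the closed form with n = k+1.
By induction, the statement is established for all n ≥ 1.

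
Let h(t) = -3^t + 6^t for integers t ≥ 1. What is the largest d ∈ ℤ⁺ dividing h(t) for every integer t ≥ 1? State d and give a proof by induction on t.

Computing the first values: h(1) = 3 and h(2) = 27; gcd(3, 27) = 3, so d ≤ 3.
We prove 3 | -3^t + 6^t for all t ≥ 1 by induction on t.
For the base case t = 1: h(1) = 3 = 3·(1), so 3 | h(1).
Inductive step: assume the claim holds for t = p, i.e. 3 | h(p). Then
6^{p+1} − 3^{p+1} = 6·6^p − 3·3^p = 6·(6^p − 3^p) + (3)·3^p. The first term is divisible by 3 by the inductive hypothesis, and the second term (3)·3^p is divisible by 3 since 3 | 3. Hence 3 | h(p+1).
Hence, by induction on t, the claim holds for every t ≥ 1.
Therefore the largest such d is 3.

d = 3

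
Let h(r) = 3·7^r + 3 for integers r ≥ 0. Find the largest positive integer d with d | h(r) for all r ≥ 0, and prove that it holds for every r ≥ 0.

d = 6

Computing the first values: h(0) = 6 and h(1) = 24; gcd(6, 24) = 6, so d ≤ 6.
We prove 6 | 3·7^r + 3 for all r ≥ 0 by induction on r.
Base step (r = 0): h(0) = 6 = 6·(1), so 6 | h(0).
Inductive step: suppose the statement holds for some j ≥ 0, i.e. 6 | h(j). Then
h(j+1) = 3·7^(j+1) + 3 = 7·(3·7^j + 3) - 18 = 7·h(j) - 18. The first term is divisible by 6 by the inductive hypothesis, and -18 is divisible by 6. Hence 6 | h(j+1).
By the principle of mathematical induction, the result holds for all r ≥ 0.
Therefore the largest such d is 6.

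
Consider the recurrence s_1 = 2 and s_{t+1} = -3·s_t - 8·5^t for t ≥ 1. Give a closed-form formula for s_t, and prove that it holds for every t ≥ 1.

s_t = 7(-3)^(t - 1) - 5^t

Computing the first terms: s_1 = 2, s_2 = -46, s_3 = -62. This suggests s_t = 7(-3)^(t - 1) - 5^t.
Base step (t = 1): the formula gives 2 = 2 = s_1.
Inductive step: assume the claim holds for t = i, so s_i = 7(-3)^(i - 1) - 5^i.
Then s_{i+1} = -3·s_i - 8·5^i = -3·(7(-3)^(i - 1) - 5^i) - 8·5^i = 7(-3)^i - 5^(i + 1) = 7(-3)^((i+1) - 1) - 5^(i+1),
which is the claimed formula at t = i+1.
By induction, the statement is established for all t ≥ 1.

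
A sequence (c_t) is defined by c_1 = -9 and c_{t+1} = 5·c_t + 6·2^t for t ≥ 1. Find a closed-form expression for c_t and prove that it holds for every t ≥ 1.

c_t = -2^(t + 1) - 5^t

Computing the first terms: c_1 = -9, c_2 = -33, c_3 = -141. This suggests c_t = -2^(t + 1) - 5^t.
When t = 1: the formula gives -9 = -9 = c_1.
Inductive step: assume the claim holds for t = r, so c_r = -2^(r + 1) - 5^r.
Then c_{r+1} = 5·c_r + 6·2^r = 5·(-2^(r + 1) - 5^r) + 6·2^r = -2^(r + 2) - 5^(r + 1) = -2^((r+1) + 1) - 5^(r+1),
which is the claimed formula at t = r+1.
By induction, the statement is established for all t ≥ 1.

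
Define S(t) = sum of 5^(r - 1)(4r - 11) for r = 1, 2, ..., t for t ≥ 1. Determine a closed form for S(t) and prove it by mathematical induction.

S(t) = 5^t(t - 3) + 3

We claim S(t) = 5^t(t - 3) + 3 for all t ≥ 1.
When t = 1: S(1) = -7, and the closed form gives -7. They agree.
Suppose the result is true for t = r, so S(r) = 5^r(r - 3) + 3.
Then S(r+1) = S(r) + (5^r(4r - 7)) = (5^r(r - 3) + 3) + (5^r(4r - 7)).
Simplifying, S(r+1) = 5·5^r·r - 10·5^r + 3 = 5^(r+1)((r+1) - 3) + 3,
which is the closed form with t = r+1.
Hence, by induction on t, the claim holds for every t ≥ 1.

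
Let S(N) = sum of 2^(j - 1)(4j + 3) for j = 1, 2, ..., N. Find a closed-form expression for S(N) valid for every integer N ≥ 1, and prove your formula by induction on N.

S(N) = 2^N(4N - 1) + 1

We claim S(N) = 2^N(4N - 1) + 1 for all N ≥ 1.
Base case (N = 1): S(1) = 7, and the closed form gives 7. They agree.
For the inductive step, assume it holds for an arbitrary j ≥ 1, so S(j) = 2^j(4j - 1) + 1.
Then S(j+1) = S(j) + (2^j(4j + 7)) = (2^j(4j - 1) + 1) + (2^j(4j + 7)).
Simplifying, S(j+1) = 8·2^j·j + 6·2^j + 1 = 2^(j+1)(4(j+1) - 1) + 1,
which is the closed form with N = j+1.
Hence, by induction on N, the claim holds for every N ≥ 1.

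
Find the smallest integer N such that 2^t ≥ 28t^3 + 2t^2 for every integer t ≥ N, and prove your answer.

At t = 17: 131072 < 138142, so the inequality fails and N ≥ 18. We prove 2^t ≥ 28t^3 + 2t^2 for all t ≥ 18.
For the base case t = 18: 2^t = 262144 and 28t^3 + 2t^2 = 163944, so 262144 ≥ 163944.
For the inductive step, assume it holds for an arbitrary j ≥ 18, so 2^j ≥ 28j^3 + 2j^2.
Then 2^(j + 1) = 2·(2^j) ≥ 2·(28j^3 + 2j^2).
Also, for j ≥ 18 we have 2·(28j^3 + 2j^2) ≥ 28(j+1)^3 + 2(j+1)^2, since 2·(28j^3 + 2j^2) − (28(j+1)^3 + 2(j+1)^2) = 28j^3 - 82j^2 - 88j - 30, which is nonnegative for all j ≥ 18.
Combining, 2^(j + 1) ≥ 28(j+1)^3 + 2(j+1)^2.
This completes the induction.
Hence the smallest such N is 18.

N = 18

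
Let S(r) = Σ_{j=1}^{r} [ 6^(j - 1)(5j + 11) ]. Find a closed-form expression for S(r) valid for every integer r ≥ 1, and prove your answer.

We claim S(r) = 6^r(r + 2) - 2 for all r ≥ 1.
For the base case r = 1: S(1) = 16, and the closed form gives 16. They agree.
Inductive step: suppose the statement holds for some j ≥ 1, so S(j) = 6^j(j + 2) - 2.
Then S(j+1) = S(j) + (6^j(5j + 16)) = (6^j(j + 2) - 2) + (6^j(5j + 16)).
Simplifying, S(j+1) = 6·6^j·j + 18·6^j - 2 = 6^(j+1)((j+1) + 2) - 2,
which is the closed form with r = j+1.
This completes the induction.

S(r) = 6^r(r + 2) - 2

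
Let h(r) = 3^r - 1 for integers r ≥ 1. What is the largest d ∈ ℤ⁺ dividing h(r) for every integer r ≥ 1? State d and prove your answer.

Computing the first values: h(1) = 2 and h(2) = 8; gcd(2, 8) = 2, so d ≤ 2.
We prove 2 | 3^r - 1 for all r ≥ 1 by induction on r.
Base step (r = 1): h(1) = 2 = 2·(1), so 2 | h(1).
Inductive step: suppose the statement holds for some m ≥ 1, i.e. 2 | h(m). Then
3^{m+1} − 1^{m+1} = 3·3^m − 1·1^m = 3·(3^m − 1^m) + (2)·1^m. The first term is divisible by 2 by the inductive hypothesis, and the second term (2)·1^m is divisible by 2 since 2 | 2. Hence 2 | h(m+1).
By the principle of mathematical induction, the result holds for all r ≥ 1.
Therefore the largest such d is 2.

d = 2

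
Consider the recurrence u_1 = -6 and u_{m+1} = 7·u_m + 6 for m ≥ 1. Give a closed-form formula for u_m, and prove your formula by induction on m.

Computing the first terms: u_1 = -6, u_2 = -36, u_3 = -246. This suggests u_m = -5·7^(m - 1) - 1.
When m = 1: the formula gives -6 = -6 = u_1.
Suppose the result is true for m = j, so u_j = -5·7^(j - 1) - 1.
Then u_{j+1} = 7·u_j + 6 = 7·(-5·7^(j - 1) - 1) + 6 = -5·7^j - 1 = -5·7^((j+1) - 1) - 1,
which is the claimed formula at m = j+1.
Hence, by induction on m, the claim holds for every m ≥ 1.

u_m = -5·7^(m - 1) - 1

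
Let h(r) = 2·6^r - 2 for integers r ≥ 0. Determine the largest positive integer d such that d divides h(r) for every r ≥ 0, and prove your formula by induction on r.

d = 10

Computing the first values: h(0) = 0 and h(1) = 10; gcd(0, 10) = 10, so d ≤ 10.
We prove 10 | 2·6^r - 2 for all r ≥ 0 by induction on r.
When r = 0: h(0) = 0 = 10·(0), so 10 | h(0).
For the inductive step, assume it holds for an arbitrary j ≥ 0, i.e. 10 | h(j). Then
h(j+1) = 2·6^(j+1) - 2 = 6·(2·6^j - 2) + 10 = 6·h(j) + 10. The first term is divisible by 10 by the inductive hypothesis, and 10 is divisible by 10. Hence 10 | h(j+1).
Hence, by induction on r, the claim holds for every r ≥ 0.
Therefore the largest such d is 10.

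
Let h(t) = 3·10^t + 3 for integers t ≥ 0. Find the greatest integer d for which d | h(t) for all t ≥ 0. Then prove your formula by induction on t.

d = 3

Computing the first values: h(0) = 6 and h(1) = 33; gcd(6, 33) = 3, so d ≤ 3.
We prove 3 | 3·10^t + 3 for all t ≥ 0 by induction on t.
Base case (t = 0): h(0) = 6 = 3·(2), so 3 | h(0).
Suppose the result is true for t = k, i.e. 3 | h(k). Then
h(k+1) = 3·10^(k+1) + 3 = 10·(3·10^k + 3) - 27 = 10·h(k) - 27. The first term is divisible by 3 by the inductive hypothesis, and -27 is divisible by 3. Hence 3 | h(k+1).
By the principle of mathematical induction, the result holds for all t ≥ 0.
Therefore the largest such d is 3.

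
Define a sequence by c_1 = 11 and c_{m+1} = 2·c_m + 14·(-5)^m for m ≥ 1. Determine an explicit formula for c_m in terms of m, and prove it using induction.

c_m = -2(-5)^m + 2^(m - 1)

Computing the first terms: c_1 = 11, c_2 = -48, c_3 = 254. This suggests c_m = -2(-5)^m + 2^(m - 1).
When m = 1: the formula gives 11 = 11 = c_1.
Inductive step: suppose the statement holds for some p ≥ 1, so c_p = -2(-5)^p + 2^(p - 1).
Then c_{p+1} = 2·c_p + 14·(-5)^p = 2·(-2(-5)^p + 2^(p - 1)) + 14·(-5)^p = -2(-5)^(p + 1) + 2^p = -2(-5)^(p+1) + 2^((p+1) - 1),
which is the claimed formula at m = p+1.
This completes the induction.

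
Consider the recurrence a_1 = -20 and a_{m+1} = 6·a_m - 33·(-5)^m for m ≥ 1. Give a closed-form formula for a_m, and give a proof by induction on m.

a_m = 3(-5)^m - 5·6^(m - 1)

Computing the first terms: a_1 = -20, a_2 = 45, a_3 = -555. This suggests a_m = 3(-5)^m - 5·6^(m - 1).
For the base case m = 1: the formula gives -20 = -20 = a_1.
Suppose the result is true for m = p, so a_p = 3(-5)^p - 5·6^(p - 1).
Then a_{p+1} = 6·a_p - 33·(-5)^p = 6·(3(-5)^p - 5·6^(p - 1)) - 33·(-5)^p = 3(-5)^(p + 1) - 5·6^p = 3(-5)^(p+1) - 5·6^((p+1) - 1),
which is the claimed formula at m = p+1.
By induction, the statement is established for all m ≥ 1.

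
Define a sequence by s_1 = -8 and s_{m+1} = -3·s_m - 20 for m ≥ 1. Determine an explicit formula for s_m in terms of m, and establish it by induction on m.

Computing the first terms: s_1 = -8, s_2 = 4, s_3 = -32. This suggests s_m = (-3)^m - 5.
Base step (m = 1): the formula gives -8 = -8 = s_1.
For the inductive step, assume it holds for an arbitrary j ≥ 1, so s_j = (-3)^j - 5.
Then s_{j+1} = -3·s_j - 20 = -3·((-3)^j - 5) - 20 = (-3)^(j + 1) - 5,
which is the claimed formula at m = j+1.
This completes the induction.

s_m = (-3)^m - 5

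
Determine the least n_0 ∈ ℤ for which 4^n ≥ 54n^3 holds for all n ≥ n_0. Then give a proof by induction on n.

At n = 7: 16384 < 18522, so the inequality fails and n_0 ≥ 8. We prove 4^n ≥ 54n^3 for all n ≥ 8.
When n = 8: 4^n = 65536 and 54n^3 = 27648, so 65536 ≥ 27648.
Inductive step: suppose the statement holds for some r ≥ 8, so 4^r ≥ 54r^3.
Then 4^(r + 1) = 4·(4^r) ≥ 4·(54r^3).
Also, for r ≥ 8 we have 4·(54r^3) ≥ 54(r+1)^3, since 4 ≥ (1 + 1/r)^3 for all r ≥ 8.
Combining, 4^(r + 1) ≥ 54(r+1)^3.
By induction, the statement is established for all n ≥ 8.
Hence the smallest such n_0 is 8.

n_0 = 8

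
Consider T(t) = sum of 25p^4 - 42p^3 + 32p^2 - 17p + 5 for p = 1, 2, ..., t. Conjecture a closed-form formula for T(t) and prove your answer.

We claim T(t) = t(5t^4 + 2t^3 - 2t^2 - 3t + 1) for all t ≥ 1.
Base case (t = 1): T(1) = 3, and the closed form gives 3. They agree.
Inductive step: assume the claim holds for t = p, so T(p) = p(5p^4 + 2p^3 - 2p^2 - 3p + 1).
Then T(p+1) = T(p) + (25p^4 + 58p^3 + 56p^2 + 21p + 3) = (p(5p^4 + 2p^3 - 2p^2 - 3p + 1)) + (25p^4 + 58p^3 + 56p^2 + 21p + 3).
Simplifying, T(p+1) = (p + 1)(5p^4 + 22p^3 + 34p^2 + 19p + 3) = (p+1)(5(p+1)^4 + 2(p+1)^3 - 2(p+1)^2 - 3(p+1) + 1),
which is the closed form with t = p+1.
By the principle of mathematical induction, the result holds for all t ≥ 1.

T(t) = t(5t^4 + 2t^3 - 2t^2 - 3t + 1)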